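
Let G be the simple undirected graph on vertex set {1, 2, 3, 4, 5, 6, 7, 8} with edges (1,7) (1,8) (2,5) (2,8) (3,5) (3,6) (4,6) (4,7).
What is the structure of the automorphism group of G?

D_8

Every vertex has degree 2 and the graph is connected, so G is the 8-cycle C_8. The automorphisms of the 8-cycle are exactly the symmetries of a regular 8-gon: the dihedral group D_8, |D_8| = 16.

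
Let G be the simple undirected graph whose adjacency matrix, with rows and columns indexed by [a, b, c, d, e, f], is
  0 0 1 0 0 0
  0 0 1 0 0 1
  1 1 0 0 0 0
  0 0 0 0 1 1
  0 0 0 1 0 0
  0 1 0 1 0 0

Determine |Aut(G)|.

The degree sequence is [1, 2, 2, 2, 1, 2]; the two degree-1 vertices a and e are the ends of a path, so G = P_6. A path has exactly one nontrivial symmetry — reversal — giving Aut(G) of order 2.

2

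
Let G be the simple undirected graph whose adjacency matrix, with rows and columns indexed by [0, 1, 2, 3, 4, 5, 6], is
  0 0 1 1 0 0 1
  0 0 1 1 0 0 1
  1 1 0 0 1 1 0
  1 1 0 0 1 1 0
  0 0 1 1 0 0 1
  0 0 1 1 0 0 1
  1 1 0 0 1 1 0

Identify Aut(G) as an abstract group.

The vertices split by degree into {2, 3, 6} (degree 4) and {0, 1, 4, 5} (degree 3); every edge runs between the two parts, so G is the complete bipartite graph K_{3,4}. Automorphisms preserve the bipartition setwise (since the parts differ in size) and act as S_3 × S_4 within it; |Aut| = 144.

S_3 × S_4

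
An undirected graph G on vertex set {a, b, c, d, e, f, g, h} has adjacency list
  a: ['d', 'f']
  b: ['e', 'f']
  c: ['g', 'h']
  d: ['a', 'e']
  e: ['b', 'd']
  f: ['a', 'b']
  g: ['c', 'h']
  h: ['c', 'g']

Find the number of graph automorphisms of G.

60

G has two connected components, {a, b, d, e, f} and {c, g, h}; each is 2-regular, so G = C_5 ⊔ C_3. No automorphism exchanges components of different sizes, hence Aut(G) is the direct product D_5 × D_3, order 60.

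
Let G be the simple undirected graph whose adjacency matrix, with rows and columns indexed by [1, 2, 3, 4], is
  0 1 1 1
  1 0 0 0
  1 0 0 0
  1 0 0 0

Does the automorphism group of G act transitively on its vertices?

No

Vertex 1 is the only vertex of degree 3, so every automorphism fixes it; G is not vertex-transitive.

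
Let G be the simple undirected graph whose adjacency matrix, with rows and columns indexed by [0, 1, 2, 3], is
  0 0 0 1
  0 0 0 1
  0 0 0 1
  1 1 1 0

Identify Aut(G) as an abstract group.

the symmetric group on 3 letters

Vertex 3 has degree 3 and every other vertex has degree 1, so G is the star K_{1,3} with centre 3. Any automorphism fixes the centre and permutes the 3 leaves freely, so Aut(G) ≅ S_3 of order 3! = 6.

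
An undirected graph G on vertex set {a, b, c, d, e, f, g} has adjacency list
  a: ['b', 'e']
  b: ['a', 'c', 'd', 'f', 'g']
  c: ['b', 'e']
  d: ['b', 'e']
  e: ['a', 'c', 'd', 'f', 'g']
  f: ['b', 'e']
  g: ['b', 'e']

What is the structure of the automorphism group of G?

S_5 × S_2

The vertices split by degree into {b, e} (degree 5) and {a, c, d, f, g} (degree 2); every edge runs between the two parts, so G is the complete bipartite graph K_{2,5}. The parts have unequal sizes, so no automorphism swaps them; each part is permuted independently, giving S_5 × S_2 of order 5!·2! = 240.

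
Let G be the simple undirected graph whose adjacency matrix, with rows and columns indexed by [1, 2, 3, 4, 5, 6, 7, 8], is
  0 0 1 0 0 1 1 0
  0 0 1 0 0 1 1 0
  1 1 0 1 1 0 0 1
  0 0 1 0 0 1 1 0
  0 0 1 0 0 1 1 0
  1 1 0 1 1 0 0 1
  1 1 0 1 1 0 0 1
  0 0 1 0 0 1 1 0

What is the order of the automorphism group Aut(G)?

720

The vertices split by degree into {3, 6, 7} (degree 5) and {1, 2, 4, 5, 8} (degree 3); every edge runs between the two parts, so G is the complete bipartite graph K_{3,5}. The parts have unequal sizes, so no automorphism swaps them; each part is permuted independently, giving S_3 × S_5 of order 3!·5! = 720.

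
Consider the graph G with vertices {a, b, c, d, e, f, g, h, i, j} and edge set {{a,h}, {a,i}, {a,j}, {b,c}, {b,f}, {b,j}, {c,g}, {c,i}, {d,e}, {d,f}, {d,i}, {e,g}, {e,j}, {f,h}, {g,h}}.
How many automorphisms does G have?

G is 3-regular on 10 vertices with no triangles and no 4-cycles (girth 5): this is the Petersen graph. Viewing the Petersen graph as the Kneser graph K(5,2) — vertices are 2-subsets of {1,…,5}, edges join disjoint pairs — its automorphisms are exactly the permutations of the 5-element set, so Aut ≅ S_5 of order 120.

120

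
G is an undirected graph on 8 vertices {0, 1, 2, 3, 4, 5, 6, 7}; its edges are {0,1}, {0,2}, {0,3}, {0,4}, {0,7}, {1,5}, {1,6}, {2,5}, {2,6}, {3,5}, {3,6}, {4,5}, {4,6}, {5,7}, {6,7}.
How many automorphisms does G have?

720

The vertices split by degree into {0, 5, 6} (degree 5) and {1, 2, 3, 4, 7} (degree 3); every edge runs between the two parts, so G is the complete bipartite graph K_{3,5}. Automorphisms preserve the bipartition setwise (since the parts differ in size) and act as S_5 × S_3 within it; |Aut| = 720.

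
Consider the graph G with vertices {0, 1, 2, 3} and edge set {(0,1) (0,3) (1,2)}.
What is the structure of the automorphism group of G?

The degree sequence is [2, 2, 1, 1]; the two degree-1 vertices 2 and 3 are the ends of a path, so G = P_4. The only nontrivial automorphism of a path is the end-to-end reflection, so Aut(G) ≅ Z_2.

Z_2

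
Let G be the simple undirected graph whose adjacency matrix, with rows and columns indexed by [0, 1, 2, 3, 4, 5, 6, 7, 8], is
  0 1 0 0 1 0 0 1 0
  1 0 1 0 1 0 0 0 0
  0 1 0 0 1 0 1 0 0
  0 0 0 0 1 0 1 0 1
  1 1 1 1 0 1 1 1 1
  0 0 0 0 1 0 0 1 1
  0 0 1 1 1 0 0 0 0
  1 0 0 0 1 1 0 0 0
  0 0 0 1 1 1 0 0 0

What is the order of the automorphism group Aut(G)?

Vertex 4 is the unique vertex of degree 8; the remaining 8 vertices each have degree 3 and induce a cycle, so G is the wheel on 9 vertices with hub 4. Every automorphism fixes the hub and acts on the rim 8-cycle, so Aut(G) ≅ Aut(C_8) = D_8 of order 16.

16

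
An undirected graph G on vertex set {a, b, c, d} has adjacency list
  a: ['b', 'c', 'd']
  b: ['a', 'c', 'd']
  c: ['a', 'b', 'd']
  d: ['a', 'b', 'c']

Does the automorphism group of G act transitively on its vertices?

All 4 vertices are pairwise adjacent: G = K_4. Any permutation of the 4 vertices preserves K_4, so Aut(K_4) = S_4 of order 4! = 24. This group acts transitively on the 4 vertices.

Yes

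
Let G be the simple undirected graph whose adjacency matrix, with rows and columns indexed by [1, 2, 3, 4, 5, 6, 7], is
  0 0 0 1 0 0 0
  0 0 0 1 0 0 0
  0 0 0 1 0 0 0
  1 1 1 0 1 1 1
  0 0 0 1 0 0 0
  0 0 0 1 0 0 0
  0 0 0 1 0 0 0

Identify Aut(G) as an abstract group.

S_6

Vertex 4 has degree 6 and every other vertex has degree 1, so G is the star K_{1,6} with centre 4. Any automorphism fixes the centre and permutes the 6 leaves freely, so Aut(G) ≅ S_6 of order 6! = 720.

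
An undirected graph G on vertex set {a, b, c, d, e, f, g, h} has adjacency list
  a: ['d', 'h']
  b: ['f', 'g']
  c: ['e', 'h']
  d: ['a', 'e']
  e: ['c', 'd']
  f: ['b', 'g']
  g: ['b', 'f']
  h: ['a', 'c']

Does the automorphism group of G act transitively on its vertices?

No

G has two connected components, {a, c, d, e, h} and {b, f, g}; each is 2-regular, so G = C_5 ⊔ C_3. The orbit of a under Aut(G) is {a, c, d, e, h}, which does not contain b, so G is not vertex-transitive.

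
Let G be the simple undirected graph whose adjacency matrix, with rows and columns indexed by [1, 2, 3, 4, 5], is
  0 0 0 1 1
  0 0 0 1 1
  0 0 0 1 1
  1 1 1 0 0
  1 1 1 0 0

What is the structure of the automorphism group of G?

The vertices split by degree into {4, 5} (degree 3) and {1, 2, 3} (degree 2); every edge runs between the two parts, so G is the complete bipartite graph K_{2,3}. Automorphisms preserve the bipartition setwise (since the parts differ in size) and act as S_3 × S_2 within it; |Aut| = 12.

S_3 × S_2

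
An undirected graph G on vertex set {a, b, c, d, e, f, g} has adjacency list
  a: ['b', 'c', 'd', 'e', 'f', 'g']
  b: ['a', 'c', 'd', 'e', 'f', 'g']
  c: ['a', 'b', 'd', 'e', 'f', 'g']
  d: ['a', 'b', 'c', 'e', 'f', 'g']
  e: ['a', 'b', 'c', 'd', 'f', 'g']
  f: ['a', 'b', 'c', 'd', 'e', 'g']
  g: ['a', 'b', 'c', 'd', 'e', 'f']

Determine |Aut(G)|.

5040

Every vertex has degree 6, so G is the complete graph K_7. Every bijection on the vertex set is an automorphism of K_7; hence Aut(K_7) ≅ S_7, order 5040.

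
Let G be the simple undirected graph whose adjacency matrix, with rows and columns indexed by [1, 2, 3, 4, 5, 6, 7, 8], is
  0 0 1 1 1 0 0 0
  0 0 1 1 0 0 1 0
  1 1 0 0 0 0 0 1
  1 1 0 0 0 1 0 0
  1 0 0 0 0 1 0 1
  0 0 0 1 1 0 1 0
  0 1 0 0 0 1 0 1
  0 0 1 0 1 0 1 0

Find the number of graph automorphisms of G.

G is 3-regular and bipartite on 2^3 = 8 vertices with girth 4; it is the hypercube graph Q_3. The symmetry group of the 3-cube is the hyperoctahedral group B_3 = Z_2 ≀ S_3, of order 2^3·3! = 48.

48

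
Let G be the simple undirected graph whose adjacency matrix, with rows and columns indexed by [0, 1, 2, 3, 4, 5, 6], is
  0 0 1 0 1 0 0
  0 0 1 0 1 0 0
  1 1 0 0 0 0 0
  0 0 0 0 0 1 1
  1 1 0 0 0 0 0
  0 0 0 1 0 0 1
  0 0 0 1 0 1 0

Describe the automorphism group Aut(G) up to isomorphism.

D_4 × D_3

G has two connected components, {0, 1, 2, 4} and {3, 5, 6}; each is 2-regular, so G = C_4 ⊔ C_3. No automorphism exchanges components of different sizes, hence Aut(G) is the direct product D_4 × D_3, order 48.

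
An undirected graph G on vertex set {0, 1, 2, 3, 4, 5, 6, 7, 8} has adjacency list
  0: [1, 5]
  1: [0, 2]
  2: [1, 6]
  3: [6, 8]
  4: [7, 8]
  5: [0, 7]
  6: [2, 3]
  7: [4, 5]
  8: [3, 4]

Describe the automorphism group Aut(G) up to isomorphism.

G is 2-regular and connected on 9 vertices, i.e. the cycle C_9. The automorphisms of the 9-cycle are exactly the symmetries of a regular 9-gon: the dihedral group D_9, |D_9| = 18.

D_9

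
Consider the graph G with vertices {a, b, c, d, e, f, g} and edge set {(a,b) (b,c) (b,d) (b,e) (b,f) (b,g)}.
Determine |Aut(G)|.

Vertex b has degree 6 and every other vertex has degree 1, so G is the star K_{1,6} with centre b. Any automorphism fixes the centre and permutes the 6 leaves freely, so Aut(G) ≅ S_6 of order 6! = 720.

720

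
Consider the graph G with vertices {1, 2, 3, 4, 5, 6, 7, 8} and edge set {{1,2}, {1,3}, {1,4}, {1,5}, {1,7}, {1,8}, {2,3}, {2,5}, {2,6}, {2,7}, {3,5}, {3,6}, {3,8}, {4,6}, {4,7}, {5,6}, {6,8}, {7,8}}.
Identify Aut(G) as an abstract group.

The degree sequence is [6, 5, 5, 3, 4, 5, 4, 4]. Checking the degree-preserving permutations of the vertex set shows that none except the identity preserves every edge, so Aut(G) is trivial.

{e}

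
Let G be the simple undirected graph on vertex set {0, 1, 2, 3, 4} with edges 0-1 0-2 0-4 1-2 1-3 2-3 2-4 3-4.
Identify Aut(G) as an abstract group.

D_4

Vertex 2 is the unique vertex of degree 4; the remaining 4 vertices each have degree 3 and induce a cycle, so G is the wheel on 5 vertices with hub 2. With the hub fixed, the remaining symmetry is that of the rim cycle C_4, giving the dihedral group D_4.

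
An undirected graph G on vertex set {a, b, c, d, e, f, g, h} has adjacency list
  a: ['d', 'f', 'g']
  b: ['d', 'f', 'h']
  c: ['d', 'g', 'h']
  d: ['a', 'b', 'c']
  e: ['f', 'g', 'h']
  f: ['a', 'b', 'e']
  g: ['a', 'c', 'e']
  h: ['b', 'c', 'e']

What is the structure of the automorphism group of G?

G is 3-regular and bipartite on 2^3 = 8 vertices with girth 4; it is the hypercube graph Q_3. The symmetry group of the 3-cube is the hyperoctahedral group B_3 = Z_2 ≀ S_3, of order 2^3·3! = 48.

Z_2^3 ⋊ S_3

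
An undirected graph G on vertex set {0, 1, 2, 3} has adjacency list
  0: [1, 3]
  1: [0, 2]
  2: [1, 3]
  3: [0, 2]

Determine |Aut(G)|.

8

G is 2-regular and bipartite with parts {1, 3} and {0, 2} (each part is independent and every cross-pair is an edge), so G = K_{2,2}. Aut(K_{2,2}) is the wreath product S_2 ≀ Z_2: permute within each part, then optionally swap the parts; |Aut| = 2·(2!)² = 8.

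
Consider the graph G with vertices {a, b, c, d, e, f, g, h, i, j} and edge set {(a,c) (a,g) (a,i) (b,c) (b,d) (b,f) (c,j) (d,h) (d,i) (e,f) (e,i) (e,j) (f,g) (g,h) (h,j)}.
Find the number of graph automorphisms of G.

120

G is 3-regular on 10 vertices with no triangles and no 4-cycles (girth 5): this is the Petersen graph. It is a classical fact that the Petersen graph has automorphism group S_5 (order 120), arising from its description as the Kneser graph K(5,2).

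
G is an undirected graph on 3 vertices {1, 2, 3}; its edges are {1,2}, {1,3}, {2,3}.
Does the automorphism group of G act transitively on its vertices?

Yes

Every vertex has degree 2, so G is the complete graph K_3. Any permutation of the 3 vertices preserves K_3, so Aut(K_3) = S_3 of order 3! = 6. This group acts transitively on the 3 vertices.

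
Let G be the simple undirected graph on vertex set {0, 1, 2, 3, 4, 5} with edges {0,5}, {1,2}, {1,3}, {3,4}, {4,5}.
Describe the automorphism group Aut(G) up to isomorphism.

The degree sequence is [1, 2, 1, 2, 2, 2]; the two degree-1 vertices 0 and 2 are the ends of a path, so G = P_6. The only nontrivial automorphism of a path is the end-to-end reflection, so Aut(G) ≅ Z_2.

Z_2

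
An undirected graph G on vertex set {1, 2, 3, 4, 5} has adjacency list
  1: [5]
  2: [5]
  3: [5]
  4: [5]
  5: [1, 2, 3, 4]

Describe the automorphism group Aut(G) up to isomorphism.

Vertex 5 has degree 4 and every other vertex has degree 1, so G is the star K_{1,4} with centre 5. Any automorphism fixes the centre and permutes the 4 leaves freely, so Aut(G) ≅ S_4 of order 4! = 24.

S_4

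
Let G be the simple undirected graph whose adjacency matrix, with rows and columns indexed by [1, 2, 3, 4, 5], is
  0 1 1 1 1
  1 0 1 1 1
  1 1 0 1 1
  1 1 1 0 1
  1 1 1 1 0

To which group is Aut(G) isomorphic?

S_5

Every vertex has degree 4, so G is the complete graph K_5. Every bijection on the vertex set is an automorphism of K_5; hence Aut(K_5) ≅ S_5, order 120.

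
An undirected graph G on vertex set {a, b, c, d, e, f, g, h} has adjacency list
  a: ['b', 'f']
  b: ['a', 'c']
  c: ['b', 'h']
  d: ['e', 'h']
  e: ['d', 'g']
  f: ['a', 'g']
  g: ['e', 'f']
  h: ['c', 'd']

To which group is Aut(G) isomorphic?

G is 2-regular and connected on 8 vertices, i.e. the cycle C_8. C_8 has 8 rotations and 8 reflections, so Aut(C_8) ≅ D_8 of order 16.

D_8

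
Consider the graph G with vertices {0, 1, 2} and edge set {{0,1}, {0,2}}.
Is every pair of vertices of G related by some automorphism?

Vertex 0 is the only vertex of degree 2, so every automorphism fixes it; G is not vertex-transitive.

No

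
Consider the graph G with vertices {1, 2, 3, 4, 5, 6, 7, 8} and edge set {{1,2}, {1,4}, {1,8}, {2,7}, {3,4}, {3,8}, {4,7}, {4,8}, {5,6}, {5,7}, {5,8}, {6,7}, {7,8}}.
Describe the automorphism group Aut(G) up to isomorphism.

The degree sequence is [3, 2, 2, 4, 3, 2, 5, 5]. Checking the degree-preserving permutations of the vertex set shows that none except the identity preserves every edge, so Aut(G) is trivial.

the trivial group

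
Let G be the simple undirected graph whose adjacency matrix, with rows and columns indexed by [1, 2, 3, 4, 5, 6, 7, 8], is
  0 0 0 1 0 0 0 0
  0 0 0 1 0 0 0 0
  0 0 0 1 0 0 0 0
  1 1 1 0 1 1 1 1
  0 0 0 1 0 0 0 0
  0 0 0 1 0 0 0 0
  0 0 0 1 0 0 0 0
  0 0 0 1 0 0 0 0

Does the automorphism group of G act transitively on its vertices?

Vertex 4 is the only vertex of degree 7, so every automorphism fixes it; G is not vertex-transitive.

No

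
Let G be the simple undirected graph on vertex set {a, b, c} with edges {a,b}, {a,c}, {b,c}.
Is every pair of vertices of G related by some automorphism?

Yes

Every vertex has degree 2, so G is the complete graph K_3. Any permutation of the 3 vertices preserves K_3, so Aut(K_3) = S_3 of order 3! = 6. Under this action every vertex can be carried to every other, so G is vertex-transitive.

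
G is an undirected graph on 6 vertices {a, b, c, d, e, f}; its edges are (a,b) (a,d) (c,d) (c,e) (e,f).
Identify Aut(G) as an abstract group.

The degree sequence is [2, 1, 2, 2, 2, 1]; the two degree-1 vertices b and f are the ends of a path, so G = P_6. The only nontrivial automorphism of a path is the end-to-end reflection, so Aut(G) ≅ Z_2.

the cyclic group of order 2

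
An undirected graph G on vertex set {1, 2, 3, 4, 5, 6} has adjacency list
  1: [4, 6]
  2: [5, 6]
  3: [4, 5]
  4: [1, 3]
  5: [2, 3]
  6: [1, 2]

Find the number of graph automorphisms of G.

12

G is 2-regular and connected on 6 vertices, i.e. the cycle C_6. The automorphisms of the 6-cycle are exactly the symmetries of a regular 6-gon: the dihedral group D_6, |D_6| = 12.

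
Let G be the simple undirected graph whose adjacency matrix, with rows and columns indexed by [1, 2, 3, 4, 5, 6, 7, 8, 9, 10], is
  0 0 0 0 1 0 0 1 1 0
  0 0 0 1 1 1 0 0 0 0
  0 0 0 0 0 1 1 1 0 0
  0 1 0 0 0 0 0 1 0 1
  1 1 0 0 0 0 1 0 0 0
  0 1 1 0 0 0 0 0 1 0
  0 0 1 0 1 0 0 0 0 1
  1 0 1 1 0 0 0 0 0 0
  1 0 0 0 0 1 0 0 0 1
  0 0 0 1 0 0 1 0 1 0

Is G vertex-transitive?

G is 3-regular on 10 vertices with no triangles and no 4-cycles (girth 5): this is the Petersen graph. Viewing the Petersen graph as the Kneser graph K(5,2) — vertices are 2-subsets of {1,…,5}, edges join disjoint pairs — its automorphisms are exactly the permutations of the 5-element set, so Aut ≅ S_5 of order 120. Under this action every vertex can be carried to every other, so G is vertex-transitive.

Yes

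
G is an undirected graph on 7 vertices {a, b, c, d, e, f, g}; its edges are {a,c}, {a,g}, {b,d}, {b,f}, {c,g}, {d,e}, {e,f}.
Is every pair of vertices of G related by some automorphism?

No

G has two connected components, {b, d, e, f} and {a, c, g}; each is 2-regular, so G = C_4 ⊔ C_3. The orbit of a under Aut(G) is {a, c, g}, which does not contain b, so G is not vertex-transitive.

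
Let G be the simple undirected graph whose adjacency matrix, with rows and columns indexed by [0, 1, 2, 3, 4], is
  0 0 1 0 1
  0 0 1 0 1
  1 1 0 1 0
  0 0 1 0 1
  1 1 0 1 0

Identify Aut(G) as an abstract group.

S_3 × S_2

The vertices split by degree into {2, 4} (degree 3) and {0, 1, 3} (degree 2); every edge runs between the two parts, so G is the complete bipartite graph K_{2,3}. The parts have unequal sizes, so no automorphism swaps them; each part is permuted independently, giving S_3 × S_2 of order 3!·2! = 12.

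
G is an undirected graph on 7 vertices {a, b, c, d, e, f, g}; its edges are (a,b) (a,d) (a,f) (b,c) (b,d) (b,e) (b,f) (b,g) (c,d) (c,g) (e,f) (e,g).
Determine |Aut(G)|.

Vertex b is the unique vertex of degree 6; the remaining 6 vertices each have degree 3 and induce a cycle, so G is the wheel on 7 vertices with hub b. With the hub fixed, the remaining symmetry is that of the rim cycle C_6, giving the dihedral group D_6.

12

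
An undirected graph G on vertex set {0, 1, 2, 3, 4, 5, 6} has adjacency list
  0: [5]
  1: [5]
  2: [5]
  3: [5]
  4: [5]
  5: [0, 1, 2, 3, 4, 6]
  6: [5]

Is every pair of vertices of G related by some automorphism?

No

Vertex 5 is the only vertex of degree 6, so every automorphism fixes it; G is not vertex-transitive.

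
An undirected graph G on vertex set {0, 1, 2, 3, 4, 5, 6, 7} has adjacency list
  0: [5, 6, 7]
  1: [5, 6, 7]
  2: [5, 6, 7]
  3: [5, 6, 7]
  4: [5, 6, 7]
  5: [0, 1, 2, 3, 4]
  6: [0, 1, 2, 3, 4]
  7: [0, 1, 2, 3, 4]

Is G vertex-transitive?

Automorphisms preserve degree, but G has vertices of degree 3 and vertices of degree 5; no automorphism maps one to the other, so G is not vertex-transitive.

No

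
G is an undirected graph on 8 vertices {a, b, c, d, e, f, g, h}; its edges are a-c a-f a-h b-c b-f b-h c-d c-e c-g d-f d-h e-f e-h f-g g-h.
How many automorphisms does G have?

The vertices split by degree into {c, f, h} (degree 5) and {a, b, d, e, g} (degree 3); every edge runs between the two parts, so G is the complete bipartite graph K_{3,5}. The parts have unequal sizes, so no automorphism swaps them; each part is permuted independently, giving S_5 × S_3 of order 5!·3! = 720.

720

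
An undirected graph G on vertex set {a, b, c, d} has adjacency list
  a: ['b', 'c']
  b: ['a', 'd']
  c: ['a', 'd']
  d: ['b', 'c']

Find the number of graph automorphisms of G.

8

G is 2-regular and bipartite on 2^2 = 4 vertices with girth 4; it is the hypercube graph Q_2. The symmetry group of the 2-cube is the hyperoctahedral group B_2 = Z_2 ≀ S_2, of order 2^2·2! = 8.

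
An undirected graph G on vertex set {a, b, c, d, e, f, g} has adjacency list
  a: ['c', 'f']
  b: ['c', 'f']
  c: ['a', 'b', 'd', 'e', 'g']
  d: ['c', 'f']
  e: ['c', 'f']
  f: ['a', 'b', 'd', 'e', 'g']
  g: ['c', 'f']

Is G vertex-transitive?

No

Automorphisms preserve degree, but G has vertices of degree 2 and vertices of degree 5; no automorphism maps one to the other, so G is not vertex-transitive.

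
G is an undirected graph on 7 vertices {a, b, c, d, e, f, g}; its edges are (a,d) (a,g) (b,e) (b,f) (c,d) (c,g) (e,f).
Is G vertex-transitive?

G has two connected components, {a, c, d, g} and {b, e, f}; each is 2-regular, so G = C_4 ⊔ C_3. The orbit of a under Aut(G) is {a, c, d, g}, which does not contain b, so G is not vertex-transitive.

No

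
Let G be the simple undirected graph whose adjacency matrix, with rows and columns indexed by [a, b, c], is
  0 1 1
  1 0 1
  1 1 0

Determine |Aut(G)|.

Every vertex has degree 2, so G is the complete graph K_3. Any permutation of the 3 vertices preserves K_3, so Aut(K_3) = S_3 of order 3! = 6.

6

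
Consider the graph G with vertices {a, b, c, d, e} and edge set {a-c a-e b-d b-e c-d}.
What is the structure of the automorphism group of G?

D_5

Every vertex has degree 2 and the graph is connected, so G is the 5-cycle C_5. C_5 has 5 rotations and 5 reflections, so Aut(C_5) ≅ D_5 of order 10.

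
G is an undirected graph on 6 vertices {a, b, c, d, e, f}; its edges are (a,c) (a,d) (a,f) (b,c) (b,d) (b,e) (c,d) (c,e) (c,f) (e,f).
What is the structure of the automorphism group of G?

Vertex c is the unique vertex of degree 5; the remaining 5 vertices each have degree 3 and induce a cycle, so G is the wheel on 6 vertices with hub c. Every automorphism fixes the hub and acts on the rim 5-cycle, so Aut(G) ≅ Aut(C_5) = D_5 of order 10.

the dihedral group of order 10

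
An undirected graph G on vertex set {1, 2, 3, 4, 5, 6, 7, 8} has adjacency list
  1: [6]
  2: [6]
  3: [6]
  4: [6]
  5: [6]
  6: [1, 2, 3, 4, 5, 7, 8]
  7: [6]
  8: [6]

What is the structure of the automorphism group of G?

Vertex 6 has degree 7 and every other vertex has degree 1, so G is the star K_{1,7} with centre 6. The 7 leaves are pairwise interchangeable while the centre is fixed, giving Aut(G) = S_7.

S_7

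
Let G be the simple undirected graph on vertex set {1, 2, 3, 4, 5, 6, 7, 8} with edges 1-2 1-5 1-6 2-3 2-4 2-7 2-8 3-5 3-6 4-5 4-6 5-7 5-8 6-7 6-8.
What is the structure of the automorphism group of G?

The vertices split by degree into {2, 5, 6} (degree 5) and {1, 3, 4, 7, 8} (degree 3); every edge runs between the two parts, so G is the complete bipartite graph K_{3,5}. The parts have unequal sizes, so no automorphism swaps them; each part is permuted independently, giving S_5 × S_3 of order 5!·3! = 720.

S_5 × S_3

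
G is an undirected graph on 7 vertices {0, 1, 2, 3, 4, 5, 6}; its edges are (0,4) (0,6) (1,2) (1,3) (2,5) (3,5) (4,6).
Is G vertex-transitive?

No

G has two connected components, {1, 2, 3, 5} and {0, 4, 6}; each is 2-regular, so G = C_4 ⊔ C_3. The orbit of 0 under Aut(G) is {0, 4, 6}, which does not contain 1, so G is not vertex-transitive.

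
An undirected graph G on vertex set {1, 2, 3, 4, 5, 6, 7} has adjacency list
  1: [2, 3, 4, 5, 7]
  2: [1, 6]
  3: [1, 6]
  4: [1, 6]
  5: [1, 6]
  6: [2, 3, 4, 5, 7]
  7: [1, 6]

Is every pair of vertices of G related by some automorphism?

No

Automorphisms preserve degree, but G has vertices of degree 2 and vertices of degree 5; no automorphism maps one to the other, so G is not vertex-transitive.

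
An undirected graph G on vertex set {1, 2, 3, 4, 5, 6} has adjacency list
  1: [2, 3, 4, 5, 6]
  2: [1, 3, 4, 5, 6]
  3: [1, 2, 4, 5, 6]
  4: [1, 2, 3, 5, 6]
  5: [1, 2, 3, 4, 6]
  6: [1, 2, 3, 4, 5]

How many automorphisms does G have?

Every vertex has degree 5, so G is the complete graph K_6. Any permutation of the 6 vertices preserves K_6, so Aut(K_6) = S_6 of order 6! = 720.

720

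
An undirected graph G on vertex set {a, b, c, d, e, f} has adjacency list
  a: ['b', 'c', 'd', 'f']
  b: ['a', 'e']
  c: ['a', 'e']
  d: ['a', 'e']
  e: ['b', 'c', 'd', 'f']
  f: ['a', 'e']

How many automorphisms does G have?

48

The vertices split by degree into {a, e} (degree 4) and {b, c, d, f} (degree 2); every edge runs between the two parts, so G is the complete bipartite graph K_{2,4}. Automorphisms preserve the bipartition setwise (since the parts differ in size) and act as S_2 × S_4 within it; |Aut| = 48.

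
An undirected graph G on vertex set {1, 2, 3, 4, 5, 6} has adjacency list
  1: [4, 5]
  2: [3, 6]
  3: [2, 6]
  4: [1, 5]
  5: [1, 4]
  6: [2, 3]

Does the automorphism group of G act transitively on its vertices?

Yes

G has two connected components, {1, 4, 5} and {2, 3, 6}; each is 2-regular, so G = C_3 ⊔ C_3. With two isomorphic components, Aut(G) = Aut(C_3) ≀ S_2 = (D_3 × D_3) ⋊ Z_2: permute each cycle by D_3, then optionally swap the two cycles. Order 2·(2·3)² = 72. Under this action every vertex can be carried to every other, so G is vertex-transitive.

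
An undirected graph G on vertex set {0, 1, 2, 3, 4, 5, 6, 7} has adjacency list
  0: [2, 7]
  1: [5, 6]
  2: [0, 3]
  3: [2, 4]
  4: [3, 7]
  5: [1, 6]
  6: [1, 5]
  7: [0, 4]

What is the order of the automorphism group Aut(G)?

60

G has two connected components, {0, 2, 3, 4, 7} and {1, 5, 6}; each is 2-regular, so G = C_5 ⊔ C_3. The components are non-isomorphic (different sizes), so Aut(G) = Aut(C_5) × Aut(C_3) = D_5 × D_3 of order 10·6 = 60.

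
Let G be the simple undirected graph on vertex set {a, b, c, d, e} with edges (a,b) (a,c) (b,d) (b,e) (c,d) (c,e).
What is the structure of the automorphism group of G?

The vertices split by degree into {b, c} (degree 3) and {a, d, e} (degree 2); every edge runs between the two parts, so G is the complete bipartite graph K_{2,3}. Automorphisms preserve the bipartition setwise (since the parts differ in size) and act as S_3 × S_2 within it; |Aut| = 12.

S_3 × S_2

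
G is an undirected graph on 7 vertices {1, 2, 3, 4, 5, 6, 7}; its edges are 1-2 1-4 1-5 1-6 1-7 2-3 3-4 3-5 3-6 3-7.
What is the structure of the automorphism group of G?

The vertices split by degree into {1, 3} (degree 5) and {2, 4, 5, 6, 7} (degree 2); every edge runs between the two parts, so G is the complete bipartite graph K_{2,5}. Automorphisms preserve the bipartition setwise (since the parts differ in size) and act as S_5 × S_2 within it; |Aut| = 240.

S_5 × S_2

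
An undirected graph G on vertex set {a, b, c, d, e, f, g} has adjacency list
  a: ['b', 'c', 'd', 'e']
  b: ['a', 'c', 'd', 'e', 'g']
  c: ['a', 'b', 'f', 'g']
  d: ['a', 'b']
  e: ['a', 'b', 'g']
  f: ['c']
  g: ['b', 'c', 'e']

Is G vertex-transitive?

Vertex b is the only vertex of degree 5, so every automorphism fixes it; G is not vertex-transitive.

No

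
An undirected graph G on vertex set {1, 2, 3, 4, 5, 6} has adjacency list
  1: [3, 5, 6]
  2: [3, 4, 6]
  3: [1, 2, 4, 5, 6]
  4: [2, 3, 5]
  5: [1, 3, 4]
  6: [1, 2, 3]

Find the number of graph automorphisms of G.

Vertex 3 is the unique vertex of degree 5; the remaining 5 vertices each have degree 3 and induce a cycle, so G is the wheel on 6 vertices with hub 3. Every automorphism fixes the hub and acts on the rim 5-cycle, so Aut(G) ≅ Aut(C_5) = D_5 of order 10.

10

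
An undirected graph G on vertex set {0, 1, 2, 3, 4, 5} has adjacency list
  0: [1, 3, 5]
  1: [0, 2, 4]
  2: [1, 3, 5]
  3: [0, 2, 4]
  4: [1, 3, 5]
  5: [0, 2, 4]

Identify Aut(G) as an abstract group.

G is 3-regular and bipartite with parts {1, 3, 5} and {0, 2, 4} (each part is independent and every cross-pair is an edge), so G = K_{3,3}. Each part can be permuted independently (S_3 × S_3) and the two equal-size parts can also be swapped, giving (S_3 × S_3) ⋊ Z_2 of order 2·(3!)² = 72.

S_3 ≀ Z_2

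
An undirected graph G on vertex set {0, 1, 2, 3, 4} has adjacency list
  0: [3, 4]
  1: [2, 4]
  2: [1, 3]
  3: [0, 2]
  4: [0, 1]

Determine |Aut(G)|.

10

G is 2-regular and connected on 5 vertices, i.e. the cycle C_5. The automorphisms of the 5-cycle are exactly the symmetries of a regular 5-gon: the dihedral group D_5, |D_5| = 10.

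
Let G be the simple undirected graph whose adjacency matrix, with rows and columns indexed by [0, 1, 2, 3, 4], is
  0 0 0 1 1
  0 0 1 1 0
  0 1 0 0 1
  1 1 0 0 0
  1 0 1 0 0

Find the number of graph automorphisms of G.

Every vertex has degree 2 and the graph is connected, so G is the 5-cycle C_5. C_5 has 5 rotations and 5 reflections, so Aut(C_5) ≅ D_5 of order 10.

10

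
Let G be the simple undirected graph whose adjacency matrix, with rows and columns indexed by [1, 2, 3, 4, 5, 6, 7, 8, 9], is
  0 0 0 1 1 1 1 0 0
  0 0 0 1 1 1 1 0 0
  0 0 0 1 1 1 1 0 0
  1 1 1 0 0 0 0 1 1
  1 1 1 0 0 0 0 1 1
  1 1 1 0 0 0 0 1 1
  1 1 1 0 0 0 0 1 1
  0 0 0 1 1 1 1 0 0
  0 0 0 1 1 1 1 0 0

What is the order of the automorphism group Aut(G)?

2880

The vertices split by degree into {4, 5, 6, 7} (degree 5) and {1, 2, 3, 8, 9} (degree 4); every edge runs between the two parts, so G is the complete bipartite graph K_{4,5}. Automorphisms preserve the bipartition setwise (since the parts differ in size) and act as S_5 × S_4 within it; |Aut| = 2880.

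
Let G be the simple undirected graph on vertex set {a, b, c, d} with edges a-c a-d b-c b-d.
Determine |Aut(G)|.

8

G is 2-regular and bipartite on 2^2 = 4 vertices with girth 4; it is the hypercube graph Q_2. Aut(Q_2) consists of the signed permutations of the 2 coordinate axes: 2! permutations times 2^2 sign flips, so |Aut| = 2^2·2! = 8.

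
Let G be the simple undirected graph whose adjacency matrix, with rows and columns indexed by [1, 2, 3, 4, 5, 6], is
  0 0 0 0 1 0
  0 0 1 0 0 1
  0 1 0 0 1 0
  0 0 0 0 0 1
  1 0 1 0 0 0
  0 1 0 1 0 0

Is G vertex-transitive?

Automorphisms preserve degree, but G has vertices of degree 1 and vertices of degree 2; no automorphism maps one to the other, so G is not vertex-transitive.

No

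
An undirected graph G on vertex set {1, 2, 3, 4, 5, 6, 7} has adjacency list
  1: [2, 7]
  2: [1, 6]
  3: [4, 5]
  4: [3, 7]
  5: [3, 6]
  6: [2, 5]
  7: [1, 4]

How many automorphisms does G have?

14

Every vertex has degree 2 and the graph is connected, so G is the 7-cycle C_7. The automorphisms of the 7-cycle are exactly the symmetries of a regular 7-gon: the dihedral group D_7, |D_7| = 14.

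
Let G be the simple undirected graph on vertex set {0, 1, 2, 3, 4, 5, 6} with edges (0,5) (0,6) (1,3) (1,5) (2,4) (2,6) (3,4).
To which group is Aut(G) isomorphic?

Every vertex has degree 2 and the graph is connected, so G is the 7-cycle C_7. C_7 has 7 rotations and 7 reflections, so Aut(C_7) ≅ D_7 of order 14.

the dihedral group of order 14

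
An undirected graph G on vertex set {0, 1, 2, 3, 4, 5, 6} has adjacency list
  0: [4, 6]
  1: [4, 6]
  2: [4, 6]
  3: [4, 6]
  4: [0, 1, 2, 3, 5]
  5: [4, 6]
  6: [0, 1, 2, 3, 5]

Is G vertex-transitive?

Automorphisms preserve degree, but G has vertices of degree 2 and vertices of degree 5; no automorphism maps one to the other, so G is not vertex-transitive.

No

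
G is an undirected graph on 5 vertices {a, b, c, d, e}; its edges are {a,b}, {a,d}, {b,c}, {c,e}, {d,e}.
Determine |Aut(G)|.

Every vertex has degree 2 and the graph is connected, so G is the 5-cycle C_5. C_5 has 5 rotations and 5 reflections, so Aut(C_5) ≅ D_5 of order 10.

10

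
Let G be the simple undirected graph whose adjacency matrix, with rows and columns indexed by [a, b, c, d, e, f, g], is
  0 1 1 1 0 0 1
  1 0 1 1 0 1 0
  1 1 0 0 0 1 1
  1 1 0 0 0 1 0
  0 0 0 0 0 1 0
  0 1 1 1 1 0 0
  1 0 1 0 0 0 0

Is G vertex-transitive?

No

Vertex d is the only vertex of degree 3, so every automorphism fixes it; G is not vertex-transitive.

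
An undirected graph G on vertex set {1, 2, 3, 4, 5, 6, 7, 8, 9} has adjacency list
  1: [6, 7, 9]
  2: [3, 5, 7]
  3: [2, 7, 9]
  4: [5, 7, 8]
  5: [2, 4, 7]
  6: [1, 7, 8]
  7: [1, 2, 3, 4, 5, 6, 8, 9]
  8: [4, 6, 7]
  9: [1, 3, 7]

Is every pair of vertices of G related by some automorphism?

No

Vertex 7 is the only vertex of degree 8, so every automorphism fixes it; G is not vertex-transitive.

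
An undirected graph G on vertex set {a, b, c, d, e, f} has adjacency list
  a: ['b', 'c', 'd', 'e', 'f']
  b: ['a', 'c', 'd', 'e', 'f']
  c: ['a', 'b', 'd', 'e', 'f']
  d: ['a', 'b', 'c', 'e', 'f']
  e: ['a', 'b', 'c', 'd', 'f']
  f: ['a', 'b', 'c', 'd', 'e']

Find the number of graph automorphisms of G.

720

All 6 vertices are pairwise adjacent: G = K_6. Every bijection on the vertex set is an automorphism of K_6; hence Aut(K_6) ≅ S_6, order 720.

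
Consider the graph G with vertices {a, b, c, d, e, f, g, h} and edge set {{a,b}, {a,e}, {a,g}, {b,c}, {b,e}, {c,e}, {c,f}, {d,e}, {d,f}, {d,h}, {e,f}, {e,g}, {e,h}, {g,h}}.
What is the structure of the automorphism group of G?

D_7

Vertex e is the unique vertex of degree 7; the remaining 7 vertices each have degree 3 and induce a cycle, so G is the wheel on 8 vertices with hub e. With the hub fixed, the remaining symmetry is that of the rim cycle C_7, giving the dihedral group D_7.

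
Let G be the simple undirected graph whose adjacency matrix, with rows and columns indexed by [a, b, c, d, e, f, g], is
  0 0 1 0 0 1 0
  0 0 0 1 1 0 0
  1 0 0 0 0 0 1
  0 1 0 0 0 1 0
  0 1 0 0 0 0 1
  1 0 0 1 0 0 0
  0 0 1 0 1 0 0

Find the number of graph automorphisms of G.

G is 2-regular and connected on 7 vertices, i.e. the cycle C_7. C_7 has 7 rotations and 7 reflections, so Aut(C_7) ≅ D_7 of order 14.

14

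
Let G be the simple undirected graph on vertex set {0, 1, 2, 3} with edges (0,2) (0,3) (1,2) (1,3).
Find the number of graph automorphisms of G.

Every vertex has degree 2 and the graph is connected, so G is the 4-cycle C_4. The automorphisms of the 4-cycle are exactly the symmetries of a regular 4-gon: the dihedral group D_4, |D_4| = 8.

8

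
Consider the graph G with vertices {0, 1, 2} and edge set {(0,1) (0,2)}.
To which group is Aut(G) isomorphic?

the cyclic group of order 2

The degree sequence is [2, 1, 1]; the two degree-1 vertices 1 and 2 are the ends of a path, so G = P_3. A path has exactly one nontrivial symmetry — reversal — giving Aut(G) of order 2.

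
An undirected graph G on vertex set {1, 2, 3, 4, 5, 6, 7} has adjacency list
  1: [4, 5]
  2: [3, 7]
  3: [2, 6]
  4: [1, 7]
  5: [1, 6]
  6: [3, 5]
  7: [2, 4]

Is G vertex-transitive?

G is 2-regular and connected on 7 vertices, i.e. the cycle C_7. C_7 has 7 rotations and 7 reflections, so Aut(C_7) ≅ D_7 of order 14. This group acts transitively on the 7 vertices.

Yes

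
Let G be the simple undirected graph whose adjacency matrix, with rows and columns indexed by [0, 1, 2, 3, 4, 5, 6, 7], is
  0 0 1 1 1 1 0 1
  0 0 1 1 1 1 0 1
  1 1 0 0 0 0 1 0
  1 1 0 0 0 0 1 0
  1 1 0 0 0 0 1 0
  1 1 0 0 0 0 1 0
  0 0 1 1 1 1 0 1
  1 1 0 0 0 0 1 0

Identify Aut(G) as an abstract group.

The vertices split by degree into {0, 1, 6} (degree 5) and {2, 3, 4, 5, 7} (degree 3); every edge runs between the two parts, so G is the complete bipartite graph K_{3,5}. Automorphisms preserve the bipartition setwise (since the parts differ in size) and act as S_5 × S_3 within it; |Aut| = 720.

S_5 × S_3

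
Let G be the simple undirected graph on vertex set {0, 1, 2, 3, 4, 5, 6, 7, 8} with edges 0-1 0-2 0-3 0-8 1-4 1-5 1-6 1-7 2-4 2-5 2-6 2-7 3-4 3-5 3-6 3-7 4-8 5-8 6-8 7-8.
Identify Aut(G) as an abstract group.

The vertices split by degree into {1, 2, 3, 8} (degree 5) and {0, 4, 5, 6, 7} (degree 4); every edge runs between the two parts, so G is the complete bipartite graph K_{4,5}. Automorphisms preserve the bipartition setwise (since the parts differ in size) and act as S_5 × S_4 within it; |Aut| = 2880.

S_5 × S_4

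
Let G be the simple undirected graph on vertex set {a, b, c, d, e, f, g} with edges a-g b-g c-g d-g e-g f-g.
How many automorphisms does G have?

720

Vertex g has degree 6 and every other vertex has degree 1, so G is the star K_{1,6} with centre g. Any automorphism fixes the centre and permutes the 6 leaves freely, so Aut(G) ≅ S_6 of order 6! = 720.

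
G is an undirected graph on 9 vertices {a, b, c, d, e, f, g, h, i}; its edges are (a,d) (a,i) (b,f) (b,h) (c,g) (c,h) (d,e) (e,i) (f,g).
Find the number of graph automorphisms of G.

80

G has two connected components, {b, c, f, g, h} and {a, d, e, i}; each is 2-regular, so G = C_5 ⊔ C_4. No automorphism exchanges components of different sizes, hence Aut(G) is the direct product D_5 × D_4, order 80.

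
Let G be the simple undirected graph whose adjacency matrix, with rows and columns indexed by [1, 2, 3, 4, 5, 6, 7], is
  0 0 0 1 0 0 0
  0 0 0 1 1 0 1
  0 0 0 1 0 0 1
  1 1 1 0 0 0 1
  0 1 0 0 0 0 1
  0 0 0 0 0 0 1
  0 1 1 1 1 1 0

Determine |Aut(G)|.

Degrees alone do not determine every vertex (e.g. 1 and 6 both have degree 1), but their neighbour-degree multisets differ: N(1) has degrees [4] while N(6) has degrees [5]. Repeating this refinement separates all vertices, so the only automorphism is the identity.

1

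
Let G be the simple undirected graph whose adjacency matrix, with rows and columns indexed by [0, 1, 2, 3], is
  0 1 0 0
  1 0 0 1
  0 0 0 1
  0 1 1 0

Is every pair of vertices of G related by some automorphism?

Automorphisms preserve degree, but G has vertices of degree 1 and vertices of degree 2; no automorphism maps one to the other, so G is not vertex-transitive.

No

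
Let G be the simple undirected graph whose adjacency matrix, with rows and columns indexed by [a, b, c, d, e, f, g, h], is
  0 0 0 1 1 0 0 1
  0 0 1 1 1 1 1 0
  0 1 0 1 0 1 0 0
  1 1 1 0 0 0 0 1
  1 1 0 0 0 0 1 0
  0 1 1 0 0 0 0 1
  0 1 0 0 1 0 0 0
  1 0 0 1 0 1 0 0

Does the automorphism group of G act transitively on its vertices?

No

Vertex b is the only vertex of degree 5, so every automorphism fixes it; G is not vertex-transitive.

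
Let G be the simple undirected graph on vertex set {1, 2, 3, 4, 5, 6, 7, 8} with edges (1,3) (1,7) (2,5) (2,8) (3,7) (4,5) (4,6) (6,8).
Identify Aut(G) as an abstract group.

D_3 × D_5

G has two connected components, {2, 4, 5, 6, 8} and {1, 3, 7}; each is 2-regular, so G = C_5 ⊔ C_3. The components are non-isomorphic (different sizes), so Aut(G) = Aut(C_3) × Aut(C_5) = D_3 × D_5 of order 6·10 = 60.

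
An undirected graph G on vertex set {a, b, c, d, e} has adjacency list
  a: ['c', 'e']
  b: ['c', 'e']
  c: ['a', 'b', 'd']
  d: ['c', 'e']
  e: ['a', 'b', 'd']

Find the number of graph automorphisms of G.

The vertices split by degree into {c, e} (degree 3) and {a, b, d} (degree 2); every edge runs between the two parts, so G is the complete bipartite graph K_{2,3}. The parts have unequal sizes, so no automorphism swaps them; each part is permuted independently, giving S_3 × S_2 of order 3!·2! = 12.

12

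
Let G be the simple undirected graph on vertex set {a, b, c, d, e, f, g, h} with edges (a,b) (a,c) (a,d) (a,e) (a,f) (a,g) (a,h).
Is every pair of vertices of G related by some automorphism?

Vertex a is the only vertex of degree 7, so every automorphism fixes it; G is not vertex-transitive.

No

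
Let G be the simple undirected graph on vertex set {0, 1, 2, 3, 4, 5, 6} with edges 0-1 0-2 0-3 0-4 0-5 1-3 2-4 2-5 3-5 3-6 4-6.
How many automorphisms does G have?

Degrees alone do not determine every vertex (e.g. 1 and 6 both have degree 2), but their neighbour-degree multisets differ: N(1) has degrees [4, 5] while N(6) has degrees [3, 4]. Repeating this refinement separates all vertices, so the only automorphism is the identity.

1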